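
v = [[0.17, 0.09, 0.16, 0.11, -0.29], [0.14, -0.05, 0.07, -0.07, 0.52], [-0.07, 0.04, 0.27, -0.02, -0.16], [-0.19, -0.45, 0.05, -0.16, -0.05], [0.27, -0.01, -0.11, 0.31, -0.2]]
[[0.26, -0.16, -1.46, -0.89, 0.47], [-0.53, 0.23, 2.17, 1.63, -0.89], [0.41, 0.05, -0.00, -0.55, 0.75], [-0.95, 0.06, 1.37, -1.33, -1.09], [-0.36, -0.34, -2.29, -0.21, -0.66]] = v @ [[-1.15, -0.27, -1.04, -1.35, -1.5],  [2.81, 0.14, -1.52, 1.93, 3.72],  [0.45, 0.3, 1.80, 0.02, 1.00],  [-0.26, -0.47, -3.58, 3.22, -1.15],  [-0.54, 0.43, 3.58, 4.12, -1.24]]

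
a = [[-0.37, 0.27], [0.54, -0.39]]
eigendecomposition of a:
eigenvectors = [[0.59, -0.57], [0.81, 0.82]]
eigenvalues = [0.0, -0.76]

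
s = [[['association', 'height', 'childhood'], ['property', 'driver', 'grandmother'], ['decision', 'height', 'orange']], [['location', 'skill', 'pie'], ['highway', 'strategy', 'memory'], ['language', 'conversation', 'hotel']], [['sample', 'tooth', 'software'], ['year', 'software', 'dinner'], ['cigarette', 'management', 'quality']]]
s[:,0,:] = [['association', 'height', 'childhood'], ['location', 'skill', 'pie'], ['sample', 'tooth', 'software']]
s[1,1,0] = 'highway'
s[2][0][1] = 'tooth'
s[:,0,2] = ['childhood', 'pie', 'software']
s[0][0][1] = 'height'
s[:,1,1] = ['driver', 'strategy', 'software']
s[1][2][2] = 'hotel'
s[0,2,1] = 'height'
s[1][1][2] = 'memory'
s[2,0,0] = 'sample'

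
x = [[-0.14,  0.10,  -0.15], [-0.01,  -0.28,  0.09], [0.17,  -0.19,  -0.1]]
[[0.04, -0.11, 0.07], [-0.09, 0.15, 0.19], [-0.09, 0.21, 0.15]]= x @ [[-0.08, 0.48, -0.44], [0.35, -0.59, -0.85], [0.07, -0.13, -0.62]]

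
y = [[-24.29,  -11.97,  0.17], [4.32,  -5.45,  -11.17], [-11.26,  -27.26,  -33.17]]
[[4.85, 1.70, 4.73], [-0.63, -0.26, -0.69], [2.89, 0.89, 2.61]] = y @ [[-0.17, -0.06, -0.17], [-0.06, -0.02, -0.05], [0.02, 0.01, 0.02]]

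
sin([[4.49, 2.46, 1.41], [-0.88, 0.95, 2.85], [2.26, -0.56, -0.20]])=[[-0.17, 0.24, -1.74], [-2.07, 1.39, 4.69], [0.66, -2.63, -2.06]]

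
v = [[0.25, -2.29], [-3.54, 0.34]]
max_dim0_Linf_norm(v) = 3.54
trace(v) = 0.59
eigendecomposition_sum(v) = [[-1.3, -1.03], [-1.59, -1.26]] + [[1.55, -1.26], [-1.95, 1.60]]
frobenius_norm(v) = 4.24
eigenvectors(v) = [[-0.63, 0.62], [-0.77, -0.78]]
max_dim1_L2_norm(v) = 3.56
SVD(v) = [[-0.21, 0.98], [0.98, 0.21]] @ diag([3.606469596368986, 2.224225044923765]) @ [[-0.97, 0.23], [-0.23, -0.97]]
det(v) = -8.02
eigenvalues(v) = [-2.55, 3.14]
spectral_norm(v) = 3.61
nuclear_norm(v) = 5.83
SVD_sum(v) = [[0.74, -0.17],  [-3.43, 0.80]] + [[-0.49,-2.12],[-0.11,-0.46]]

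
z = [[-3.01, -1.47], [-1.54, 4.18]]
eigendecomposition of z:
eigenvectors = [[-0.98, 0.19], [-0.20, -0.98]]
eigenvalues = [-3.31, 4.48]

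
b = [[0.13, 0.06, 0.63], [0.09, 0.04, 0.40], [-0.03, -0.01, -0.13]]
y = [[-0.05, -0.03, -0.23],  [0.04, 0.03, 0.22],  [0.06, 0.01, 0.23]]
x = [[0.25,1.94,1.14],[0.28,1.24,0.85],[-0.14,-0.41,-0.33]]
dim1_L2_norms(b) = [0.65, 0.41, 0.13]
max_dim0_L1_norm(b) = 1.16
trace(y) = 0.21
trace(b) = 0.04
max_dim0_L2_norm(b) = 0.76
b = x @ y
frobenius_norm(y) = 0.40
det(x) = 0.00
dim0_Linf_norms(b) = [0.13, 0.06, 0.63]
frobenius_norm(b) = 0.78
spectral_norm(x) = 2.78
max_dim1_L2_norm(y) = 0.24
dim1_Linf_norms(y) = [0.23, 0.22, 0.23]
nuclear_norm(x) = 2.94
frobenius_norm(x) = 2.79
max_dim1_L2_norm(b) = 0.65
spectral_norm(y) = 0.40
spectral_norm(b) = 0.78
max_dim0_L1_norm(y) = 0.68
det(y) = -0.00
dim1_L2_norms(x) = [2.26, 1.53, 0.54]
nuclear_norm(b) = 0.79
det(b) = 0.00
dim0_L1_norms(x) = [0.67, 3.59, 2.32]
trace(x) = 1.16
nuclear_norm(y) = 0.43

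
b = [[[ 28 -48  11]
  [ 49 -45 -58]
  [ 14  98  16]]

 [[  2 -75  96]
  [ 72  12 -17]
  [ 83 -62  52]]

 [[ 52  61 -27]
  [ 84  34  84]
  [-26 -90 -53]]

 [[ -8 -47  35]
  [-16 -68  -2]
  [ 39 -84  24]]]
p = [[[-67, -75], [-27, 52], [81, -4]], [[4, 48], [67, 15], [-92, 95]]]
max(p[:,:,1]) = 95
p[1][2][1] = 95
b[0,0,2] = 11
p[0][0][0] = -67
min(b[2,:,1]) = -90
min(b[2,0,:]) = -27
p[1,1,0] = 67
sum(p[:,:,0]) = -34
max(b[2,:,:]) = 84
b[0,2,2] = 16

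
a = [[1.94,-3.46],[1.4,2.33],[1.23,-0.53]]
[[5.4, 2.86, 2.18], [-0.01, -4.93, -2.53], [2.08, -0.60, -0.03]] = a@[[1.34, -1.11, -0.39], [-0.81, -1.45, -0.85]]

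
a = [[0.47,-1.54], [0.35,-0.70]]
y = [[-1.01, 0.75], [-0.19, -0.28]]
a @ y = [[-0.18, 0.78],[-0.22, 0.46]]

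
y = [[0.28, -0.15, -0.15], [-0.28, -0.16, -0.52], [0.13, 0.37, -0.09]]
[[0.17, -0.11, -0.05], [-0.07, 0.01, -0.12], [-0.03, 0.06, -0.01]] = y@[[0.44, -0.25, -0.03], [-0.25, 0.25, 0.04], [-0.03, 0.04, 0.23]]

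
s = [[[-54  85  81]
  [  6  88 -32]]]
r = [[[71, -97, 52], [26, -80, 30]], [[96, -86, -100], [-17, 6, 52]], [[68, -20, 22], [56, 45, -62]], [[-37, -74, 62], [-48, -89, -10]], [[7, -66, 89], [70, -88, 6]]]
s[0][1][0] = 6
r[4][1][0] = 70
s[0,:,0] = [-54, 6]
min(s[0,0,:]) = -54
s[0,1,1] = 88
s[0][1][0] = 6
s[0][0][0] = -54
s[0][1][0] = 6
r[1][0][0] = 96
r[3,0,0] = -37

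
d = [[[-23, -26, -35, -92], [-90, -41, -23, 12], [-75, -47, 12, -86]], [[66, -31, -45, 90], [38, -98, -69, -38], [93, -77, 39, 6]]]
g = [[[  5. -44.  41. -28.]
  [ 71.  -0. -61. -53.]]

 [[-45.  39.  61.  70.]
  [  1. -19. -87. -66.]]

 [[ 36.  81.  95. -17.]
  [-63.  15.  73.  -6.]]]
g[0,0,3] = -28.0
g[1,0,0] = -45.0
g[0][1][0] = 71.0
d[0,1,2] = -23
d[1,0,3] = 90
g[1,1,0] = 1.0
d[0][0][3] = -92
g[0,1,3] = -53.0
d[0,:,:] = [[-23, -26, -35, -92], [-90, -41, -23, 12], [-75, -47, 12, -86]]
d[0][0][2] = -35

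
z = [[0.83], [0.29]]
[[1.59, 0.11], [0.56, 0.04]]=z @ [[1.92, 0.13]]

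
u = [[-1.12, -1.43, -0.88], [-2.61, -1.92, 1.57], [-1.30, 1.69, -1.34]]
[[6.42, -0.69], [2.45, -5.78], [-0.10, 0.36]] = u @ [[-0.6, 1.3], [-2.49, 0.23], [-2.48, -1.24]]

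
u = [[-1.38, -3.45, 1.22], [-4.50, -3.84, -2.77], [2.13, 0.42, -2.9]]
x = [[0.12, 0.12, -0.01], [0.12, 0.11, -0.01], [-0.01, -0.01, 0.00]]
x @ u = [[-0.73, -0.88, -0.16], [-0.68, -0.84, -0.13], [0.06, 0.07, 0.02]]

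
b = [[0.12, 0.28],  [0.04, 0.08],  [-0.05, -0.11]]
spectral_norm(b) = 0.34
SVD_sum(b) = [[0.12, 0.28],[0.04, 0.08],[-0.05, -0.11]] + [[-0.0, 0.00], [0.0, -0.00], [-0.0, 0.0]]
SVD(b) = [[-0.9, 0.38], [-0.26, -0.86], [0.36, 0.33]] @ diag([0.33966288659826704, 0.005396616322554963]) @ [[-0.40, -0.92], [-0.92, 0.40]]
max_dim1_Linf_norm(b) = 0.28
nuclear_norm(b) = 0.35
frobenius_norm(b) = 0.34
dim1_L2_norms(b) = [0.3, 0.09, 0.12]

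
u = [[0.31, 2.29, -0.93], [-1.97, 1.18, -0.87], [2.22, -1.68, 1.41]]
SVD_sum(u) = [[-1.05, 1.15, -0.77], [-1.43, 1.56, -1.05], [1.87, -2.03, 1.37]] + [[1.37, 1.14, -0.18],[-0.51, -0.43, 0.07],[0.38, 0.31, -0.05]] + [[-0.0, 0.01, 0.02], [-0.03, 0.05, 0.11], [-0.02, 0.04, 0.09]]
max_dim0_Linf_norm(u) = 2.29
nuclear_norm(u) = 6.38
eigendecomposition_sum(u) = [[(0.16+1.51j), 1.16-0.40j, (-0.45+0.52j)], [(-0.99+0.48j), (0.56+0.7j), (-0.46-0.18j)], [(1.09-0.91j), (-0.92-0.7j), (0.64+0.08j)]] + [[(0.16-1.51j), (1.16+0.4j), -0.45-0.52j], [-0.99-0.48j, (0.56-0.7j), (-0.46+0.18j)], [1.09+0.91j, -0.92+0.70j, 0.64-0.08j]] + [[-0.01-0.00j, -0.04-0.00j, -0.03-0.00j], [0.01+0.00j, (0.06+0j), 0.06+0.00j], [(0.03+0j), (0.15+0j), (0.14+0j)]]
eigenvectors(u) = [[(-0.65+0j),(-0.65-0j),-0.21+0.00j],[(-0.16-0.44j),-0.16+0.44j,0.38+0.00j],[(0.34+0.5j),(0.34-0.5j),0.90+0.00j]]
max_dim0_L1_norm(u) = 5.15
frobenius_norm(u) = 4.69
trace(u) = 2.90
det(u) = 1.36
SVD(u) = [[0.41, -0.91, 0.11], [0.55, 0.34, 0.76], [-0.72, -0.25, 0.64]] @ diag([4.250600950969556, 1.96983435393141, 0.16230888357796927]) @ [[-0.61, 0.66, -0.44],[-0.77, -0.64, 0.10],[-0.22, 0.40, 0.89]]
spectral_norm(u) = 4.25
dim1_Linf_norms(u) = [2.29, 1.97, 2.22]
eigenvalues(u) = [(1.35+2.29j), (1.35-2.29j), (0.19+0j)]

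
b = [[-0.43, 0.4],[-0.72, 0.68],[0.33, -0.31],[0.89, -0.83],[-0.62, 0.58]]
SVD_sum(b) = [[-0.43, 0.4], [-0.72, 0.68], [0.33, -0.31], [0.89, -0.83], [-0.62, 0.58]] + [[-0.0, -0.0], [0.00, 0.0], [-0.0, -0.0], [0.00, 0.00], [-0.00, -0.00]]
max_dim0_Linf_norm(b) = 0.89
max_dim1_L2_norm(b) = 1.22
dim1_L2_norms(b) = [0.59, 0.99, 0.45, 1.22, 0.85]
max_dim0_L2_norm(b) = 1.41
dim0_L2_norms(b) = [1.41, 1.32]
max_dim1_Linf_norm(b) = 0.89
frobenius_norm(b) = 1.93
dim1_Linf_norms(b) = [0.43, 0.72, 0.33, 0.89, 0.62]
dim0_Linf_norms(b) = [0.89, 0.83]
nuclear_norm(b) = 1.94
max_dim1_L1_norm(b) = 1.72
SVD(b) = [[-0.3, 0.36], [-0.51, -0.79], [0.23, 0.14], [0.63, -0.47], [-0.44, 0.08]] @ diag([1.9319605435010943, 0.005334637284507775]) @ [[0.73, -0.68], [-0.68, -0.73]]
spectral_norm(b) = 1.93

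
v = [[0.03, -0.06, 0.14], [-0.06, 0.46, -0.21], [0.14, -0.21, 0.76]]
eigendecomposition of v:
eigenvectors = [[0.17, -0.98, 0.03], [-0.45, -0.05, 0.89], [0.88, 0.17, 0.45]]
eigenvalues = [0.89, 0.0, 0.35]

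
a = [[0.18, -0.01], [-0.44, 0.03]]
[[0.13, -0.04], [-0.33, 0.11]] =a @ [[0.73, -0.19], [-0.19, 0.84]]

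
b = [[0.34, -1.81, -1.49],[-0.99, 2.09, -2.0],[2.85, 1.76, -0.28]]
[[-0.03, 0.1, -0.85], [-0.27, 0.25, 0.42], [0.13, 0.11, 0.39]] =b @ [[0.07,0.01,-0.05], [-0.03,0.03,0.33], [0.07,-0.1,0.16]]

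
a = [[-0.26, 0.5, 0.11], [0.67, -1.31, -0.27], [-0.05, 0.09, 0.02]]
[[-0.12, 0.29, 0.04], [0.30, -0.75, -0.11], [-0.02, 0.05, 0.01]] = a @ [[0.11, -0.17, -0.02], [-0.17, 0.47, 0.07], [-0.02, 0.07, 0.01]]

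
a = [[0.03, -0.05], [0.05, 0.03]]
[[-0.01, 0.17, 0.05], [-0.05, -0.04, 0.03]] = a @ [[-0.87, 0.88, 0.93], [-0.37, -2.93, -0.52]]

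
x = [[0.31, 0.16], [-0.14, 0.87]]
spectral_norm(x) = 0.89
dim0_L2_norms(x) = [0.34, 0.88]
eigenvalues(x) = [0.35, 0.83]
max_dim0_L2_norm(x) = 0.88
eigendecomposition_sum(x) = [[0.39, -0.12],[0.10, -0.03]] + [[-0.08, 0.28],[-0.24, 0.90]]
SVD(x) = [[0.14,0.99],[0.99,-0.14]] @ diag([0.8889477647314149, 0.3285907356865389]) @ [[-0.11, 0.99], [0.99, 0.11]]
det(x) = 0.29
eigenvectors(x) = [[-0.97, -0.30],[-0.26, -0.96]]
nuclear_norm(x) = 1.22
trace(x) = 1.18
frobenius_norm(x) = 0.95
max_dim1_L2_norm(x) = 0.88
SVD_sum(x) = [[-0.01, 0.13], [-0.09, 0.87]] + [[0.32, 0.03], [-0.05, -0.00]]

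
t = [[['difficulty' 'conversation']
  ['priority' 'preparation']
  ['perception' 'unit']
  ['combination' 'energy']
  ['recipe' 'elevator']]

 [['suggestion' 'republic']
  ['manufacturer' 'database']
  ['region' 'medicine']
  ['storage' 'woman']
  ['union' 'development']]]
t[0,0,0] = 'difficulty'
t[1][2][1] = 'medicine'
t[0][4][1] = 'elevator'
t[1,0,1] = 'republic'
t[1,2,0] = 'region'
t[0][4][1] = 'elevator'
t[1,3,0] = 'storage'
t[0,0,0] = 'difficulty'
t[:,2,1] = ['unit', 'medicine']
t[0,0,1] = 'conversation'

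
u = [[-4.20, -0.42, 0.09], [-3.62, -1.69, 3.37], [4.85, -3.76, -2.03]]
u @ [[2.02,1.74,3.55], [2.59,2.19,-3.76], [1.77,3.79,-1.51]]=[[-9.41, -7.89, -13.47],[-5.72, 2.77, -11.59],[-3.53, -7.49, 34.42]]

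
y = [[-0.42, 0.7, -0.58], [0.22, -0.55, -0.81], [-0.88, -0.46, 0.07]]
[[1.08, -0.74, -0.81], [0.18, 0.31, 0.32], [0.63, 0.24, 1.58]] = y@[[-0.96, 0.16, -1.00],[0.36, -0.79, -1.48],[-0.73, 0.2, 0.34]]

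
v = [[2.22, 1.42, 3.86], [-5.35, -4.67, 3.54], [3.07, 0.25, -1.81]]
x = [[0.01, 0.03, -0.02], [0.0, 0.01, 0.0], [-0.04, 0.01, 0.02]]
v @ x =[[-0.13,0.12,0.03], [-0.20,-0.17,0.18], [0.1,0.08,-0.10]]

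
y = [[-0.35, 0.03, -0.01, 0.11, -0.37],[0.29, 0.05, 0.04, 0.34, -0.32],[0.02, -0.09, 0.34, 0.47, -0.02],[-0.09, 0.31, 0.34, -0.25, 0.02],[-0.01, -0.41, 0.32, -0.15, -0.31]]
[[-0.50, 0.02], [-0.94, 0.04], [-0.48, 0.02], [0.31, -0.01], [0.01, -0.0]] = y @ [[-0.38, 0.02], [-0.39, 0.02], [0.23, -0.01], [-1.18, 0.05], [1.31, -0.06]]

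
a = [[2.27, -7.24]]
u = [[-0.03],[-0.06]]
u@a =[[-0.07, 0.22], [-0.14, 0.43]]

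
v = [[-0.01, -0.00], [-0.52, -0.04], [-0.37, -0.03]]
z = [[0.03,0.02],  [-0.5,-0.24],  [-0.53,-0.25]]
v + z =[[0.02, 0.02], [-1.02, -0.28], [-0.9, -0.28]]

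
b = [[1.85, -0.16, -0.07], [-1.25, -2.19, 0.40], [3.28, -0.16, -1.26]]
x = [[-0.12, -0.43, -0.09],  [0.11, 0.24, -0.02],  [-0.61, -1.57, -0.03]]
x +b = [[1.73, -0.59, -0.16], [-1.14, -1.95, 0.38], [2.67, -1.73, -1.29]]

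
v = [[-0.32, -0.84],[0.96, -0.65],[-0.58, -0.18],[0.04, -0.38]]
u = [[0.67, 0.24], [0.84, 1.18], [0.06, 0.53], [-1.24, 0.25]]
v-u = [[-0.99, -1.08], [0.12, -1.83], [-0.64, -0.71], [1.28, -0.63]]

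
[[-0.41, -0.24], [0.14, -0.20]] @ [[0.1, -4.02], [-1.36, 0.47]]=[[0.29, 1.54], [0.29, -0.66]]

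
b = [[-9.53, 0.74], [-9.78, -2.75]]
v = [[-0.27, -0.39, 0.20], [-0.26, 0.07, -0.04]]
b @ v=[[2.38, 3.77, -1.94],[3.36, 3.62, -1.85]]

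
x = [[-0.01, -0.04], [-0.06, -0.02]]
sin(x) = [[-0.01, -0.04], [-0.06, -0.02]]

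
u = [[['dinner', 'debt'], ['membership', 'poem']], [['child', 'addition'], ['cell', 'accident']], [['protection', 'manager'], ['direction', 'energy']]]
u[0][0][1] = 'debt'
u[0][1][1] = 'poem'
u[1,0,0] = 'child'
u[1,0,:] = ['child', 'addition']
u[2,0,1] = 'manager'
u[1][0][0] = 'child'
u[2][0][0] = 'protection'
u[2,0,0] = 'protection'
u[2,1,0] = 'direction'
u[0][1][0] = 'membership'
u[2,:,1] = ['manager', 'energy']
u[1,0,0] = 'child'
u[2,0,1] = 'manager'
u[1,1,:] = ['cell', 'accident']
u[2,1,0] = 'direction'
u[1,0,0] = 'child'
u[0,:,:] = [['dinner', 'debt'], ['membership', 'poem']]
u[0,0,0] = 'dinner'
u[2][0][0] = 'protection'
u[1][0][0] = 'child'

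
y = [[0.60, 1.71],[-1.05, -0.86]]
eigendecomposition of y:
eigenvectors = [[(0.79+0j),(0.79-0j)], [-0.34+0.52j,(-0.34-0.52j)]]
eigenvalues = [(-0.13+1.12j), (-0.13-1.12j)]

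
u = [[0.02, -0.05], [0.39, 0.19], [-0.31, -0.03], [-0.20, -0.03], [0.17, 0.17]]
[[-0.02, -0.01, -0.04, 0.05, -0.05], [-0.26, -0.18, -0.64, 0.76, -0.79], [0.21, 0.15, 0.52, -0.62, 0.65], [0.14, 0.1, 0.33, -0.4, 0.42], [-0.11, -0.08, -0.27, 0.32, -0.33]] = u @[[-0.69, -0.48, -1.69, 2.0, -2.10], [0.04, 0.03, 0.11, -0.13, 0.13]]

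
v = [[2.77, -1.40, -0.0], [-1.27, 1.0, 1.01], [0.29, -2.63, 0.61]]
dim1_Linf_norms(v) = [2.77, 1.27, 2.63]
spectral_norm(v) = 3.94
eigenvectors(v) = [[-0.86+0.00j, (0.15-0.2j), (0.15+0.2j)], [(0.31+0j), (0.03-0.48j), 0.03+0.48j], [(-0.4+0j), 0.84+0.00j, (0.84-0j)]]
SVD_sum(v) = [[2.03,-2.11,-0.07],[-1.13,1.17,0.04],[1.44,-1.50,-0.05]] + [[0.6, 0.59, -0.36], [-0.38, -0.38, 0.23], [-1.14, -1.12, 0.68]] + [[0.14, 0.12, 0.43], [0.24, 0.21, 0.74], [-0.01, -0.01, -0.02]]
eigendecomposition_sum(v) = [[(3.03-0j), (-1.3+0j), -0.49+0.00j], [(-1.08+0j), 0.46+0.00j, 0.18-0.00j], [1.40-0.00j, -0.60+0.00j, (-0.23+0j)]] + [[-0.13+0.11j, (-0.05+0.34j), (0.25+0.03j)], [(-0.1+0.31j), 0.27+0.60j, (0.42-0.21j)], [-0.55-0.13j, (-1.02+0.55j), (0.42+0.71j)]] + [[-0.13-0.11j, -0.05-0.34j, 0.25-0.03j], [(-0.1-0.31j), 0.27-0.60j, (0.42+0.21j)], [(-0.55+0.13j), (-1.02-0.55j), 0.42-0.71j]]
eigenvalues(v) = [(3.27+0j), (0.56+1.41j), (0.56-1.41j)]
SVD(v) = [[-0.74, -0.45, 0.50], [0.41, 0.28, 0.87], [-0.53, 0.85, -0.03]] @ diag([3.9430409200274648, 2.054857506999728, 0.9321957567570396]) @ [[-0.69, 0.72, 0.02], [-0.66, -0.64, 0.39], [0.3, 0.26, 0.92]]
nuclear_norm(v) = 6.93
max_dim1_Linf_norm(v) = 2.77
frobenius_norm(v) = 4.54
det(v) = 7.55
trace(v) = 4.38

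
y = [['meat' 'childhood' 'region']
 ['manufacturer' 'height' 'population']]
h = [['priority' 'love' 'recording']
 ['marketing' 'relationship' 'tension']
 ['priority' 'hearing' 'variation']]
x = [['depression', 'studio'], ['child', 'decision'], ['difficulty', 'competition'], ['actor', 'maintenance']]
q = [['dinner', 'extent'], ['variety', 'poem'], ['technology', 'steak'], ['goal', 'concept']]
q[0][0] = 'dinner'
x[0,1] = 'studio'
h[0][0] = 'priority'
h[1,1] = 'relationship'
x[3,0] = 'actor'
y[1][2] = 'population'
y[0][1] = 'childhood'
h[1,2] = 'tension'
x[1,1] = 'decision'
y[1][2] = 'population'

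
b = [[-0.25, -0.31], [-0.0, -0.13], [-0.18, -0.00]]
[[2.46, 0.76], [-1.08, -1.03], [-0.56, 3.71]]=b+[[2.71, 1.07], [-1.08, -0.9], [-0.38, 3.71]]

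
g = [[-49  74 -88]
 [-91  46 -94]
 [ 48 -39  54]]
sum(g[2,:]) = 63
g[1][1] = 46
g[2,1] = -39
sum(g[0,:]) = -63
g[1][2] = -94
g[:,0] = [-49, -91, 48]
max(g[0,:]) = 74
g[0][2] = -88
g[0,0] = -49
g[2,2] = 54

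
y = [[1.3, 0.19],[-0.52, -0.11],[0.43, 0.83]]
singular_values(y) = [1.55, 0.69]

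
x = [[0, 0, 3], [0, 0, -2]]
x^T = [[0, 0], [0, 0], [3, -2]]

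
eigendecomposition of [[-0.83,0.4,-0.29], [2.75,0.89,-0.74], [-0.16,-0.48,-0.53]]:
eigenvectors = [[-0.18, -0.47, -0.16], [-0.96, 0.77, 0.59], [0.23, 0.43, 0.80]]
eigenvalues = [1.6, -1.22, -0.85]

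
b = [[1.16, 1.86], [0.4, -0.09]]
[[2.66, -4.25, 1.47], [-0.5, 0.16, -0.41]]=b@[[-0.82, -0.09, -0.74],  [1.94, -2.23, 1.25]]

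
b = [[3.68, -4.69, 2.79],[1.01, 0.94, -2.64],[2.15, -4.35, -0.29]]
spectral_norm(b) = 7.98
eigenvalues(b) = [-3.04, 5.02, 2.35]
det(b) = -35.91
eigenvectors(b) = [[0.03, 0.92, -0.92],[0.55, -0.03, -0.36],[0.84, 0.39, -0.16]]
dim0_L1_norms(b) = [6.84, 9.98, 5.72]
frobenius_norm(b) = 8.71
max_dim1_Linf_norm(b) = 4.69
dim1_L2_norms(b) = [6.58, 2.98, 4.86]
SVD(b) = [[-0.82, 0.21, -0.54], [0.13, -0.84, -0.52], [-0.56, -0.50, 0.66]] @ diag([7.978321219654985, 3.1907894572737874, 1.4107633236491008]) @ [[-0.51, 0.80, -0.31], [-0.36, 0.12, 0.92], [-0.78, -0.58, -0.23]]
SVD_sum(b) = [[3.33, -5.22, 2.0], [-0.54, 0.84, -0.32], [2.3, -3.61, 1.39]] + [[-0.24,0.08,0.61],[0.97,-0.33,-2.48],[0.57,-0.20,-1.47]] + [[0.59, 0.45, 0.17], [0.57, 0.43, 0.17], [-0.73, -0.54, -0.21]]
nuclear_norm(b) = 12.58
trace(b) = 4.33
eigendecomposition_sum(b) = [[0.04, -0.05, -0.09], [0.59, -0.87, -1.44], [0.91, -1.34, -2.20]] + [[2.38, -8.64, 5.54], [-0.07, 0.26, -0.17], [1.02, -3.71, 2.38]] + [[1.27, 4.00, -2.66], [0.49, 1.55, -1.03], [0.22, 0.70, -0.47]]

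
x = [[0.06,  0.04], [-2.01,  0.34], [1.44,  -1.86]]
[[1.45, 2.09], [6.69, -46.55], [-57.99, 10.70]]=x @ [[2.24, 25.53],  [32.91, 14.01]]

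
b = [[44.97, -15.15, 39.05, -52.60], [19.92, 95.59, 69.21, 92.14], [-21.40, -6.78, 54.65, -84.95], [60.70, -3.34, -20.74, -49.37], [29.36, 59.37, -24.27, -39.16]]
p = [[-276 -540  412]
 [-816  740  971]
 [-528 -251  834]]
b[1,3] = 92.14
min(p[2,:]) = -528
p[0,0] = -276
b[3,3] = -49.37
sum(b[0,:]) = 16.270000000000003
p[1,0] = -816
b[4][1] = 59.37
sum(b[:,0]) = 133.55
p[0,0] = -276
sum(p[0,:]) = -404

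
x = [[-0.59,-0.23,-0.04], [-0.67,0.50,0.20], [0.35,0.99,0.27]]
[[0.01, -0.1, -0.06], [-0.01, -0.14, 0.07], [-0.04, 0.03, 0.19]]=x@ [[-0.02, 0.18, 0.03],[0.02, -0.03, 0.18],[-0.18, -0.02, 0.01]]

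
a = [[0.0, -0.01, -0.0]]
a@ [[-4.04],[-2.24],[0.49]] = [[0.02]]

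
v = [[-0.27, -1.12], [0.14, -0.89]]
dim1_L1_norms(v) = [1.39, 1.03]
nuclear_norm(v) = 1.71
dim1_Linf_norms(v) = [1.12, 0.89]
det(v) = 0.40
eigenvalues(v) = [(-0.58+0.25j), (-0.58-0.25j)]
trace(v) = -1.16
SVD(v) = [[0.79, 0.61], [0.61, -0.79]] @ diag([1.4361569364558704, 0.27650181530993284]) @ [[-0.09, -1.00],[-1.00, 0.09]]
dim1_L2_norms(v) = [1.15, 0.9]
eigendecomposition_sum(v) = [[(-0.13+0.49j), (-0.56-1.32j)], [(0.07+0.16j), (-0.45-0.24j)]] + [[-0.13-0.49j, -0.56+1.32j], [(0.07-0.16j), (-0.45+0.24j)]]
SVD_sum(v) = [[-0.1, -1.14], [-0.08, -0.87]] + [[-0.17,0.02], [0.22,-0.02]]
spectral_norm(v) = 1.44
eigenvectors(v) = [[0.94+0.00j,  0.94-0.00j], [0.26-0.21j,  (0.26+0.21j)]]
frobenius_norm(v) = 1.46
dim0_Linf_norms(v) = [0.27, 1.12]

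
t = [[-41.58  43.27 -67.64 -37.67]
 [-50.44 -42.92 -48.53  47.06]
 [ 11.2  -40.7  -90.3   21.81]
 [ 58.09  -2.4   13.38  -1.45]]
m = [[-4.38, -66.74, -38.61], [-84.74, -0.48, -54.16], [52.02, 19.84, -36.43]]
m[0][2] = -38.61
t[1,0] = -50.44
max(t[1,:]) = 47.06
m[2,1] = 19.84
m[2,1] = 19.84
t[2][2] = -90.3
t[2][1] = -40.7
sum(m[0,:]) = -109.72999999999999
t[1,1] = -42.92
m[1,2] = -54.16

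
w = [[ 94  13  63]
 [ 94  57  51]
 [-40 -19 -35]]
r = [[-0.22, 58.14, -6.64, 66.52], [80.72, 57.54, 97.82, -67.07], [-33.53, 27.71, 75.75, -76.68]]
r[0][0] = -0.22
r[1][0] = 80.72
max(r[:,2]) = 97.82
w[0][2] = 63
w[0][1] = 13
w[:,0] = [94, 94, -40]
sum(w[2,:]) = -94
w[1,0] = 94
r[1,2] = 97.82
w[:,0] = [94, 94, -40]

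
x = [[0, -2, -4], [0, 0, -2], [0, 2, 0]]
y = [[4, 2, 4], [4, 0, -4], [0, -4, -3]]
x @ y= [[-8, 16, 20], [0, 8, 6], [8, 0, -8]]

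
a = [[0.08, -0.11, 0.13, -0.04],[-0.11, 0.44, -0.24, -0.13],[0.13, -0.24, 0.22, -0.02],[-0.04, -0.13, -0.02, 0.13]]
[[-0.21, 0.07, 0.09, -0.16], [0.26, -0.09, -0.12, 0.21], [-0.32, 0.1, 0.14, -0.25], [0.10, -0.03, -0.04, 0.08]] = a@[[0.64,-0.20,-0.28,0.49], [0.81,-0.26,-0.36,0.63], [-0.8,0.26,0.36,-0.62], [1.64,-0.52,-0.73,1.27]]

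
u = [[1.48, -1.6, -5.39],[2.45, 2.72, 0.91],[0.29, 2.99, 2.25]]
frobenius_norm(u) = 7.88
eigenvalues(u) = [(3.7+3.09j), (3.7-3.09j), (-0.94+0j)]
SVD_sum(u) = [[0.22, -2.93, -4.6], [-0.08, 1.14, 1.79], [-0.14, 1.87, 2.94]] + [[1.44, 1.18, -0.68],[2.24, 1.83, -1.06],[0.88, 0.72, -0.42]] + [[-0.18,0.15,-0.11], [0.29,-0.25,0.18], [-0.45,0.4,-0.27]]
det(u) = -21.80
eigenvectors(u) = [[-0.76+0.00j, (-0.76-0j), 0.67+0.00j], [(-0.07+0.48j), (-0.07-0.48j), (-0.57+0j)], [0.33+0.29j, 0.33-0.29j, 0.47+0.00j]]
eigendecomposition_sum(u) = [[0.88+1.62j, (-0.97+2.49j), -2.42+0.68j], [1.11-0.41j, 1.50+0.84j, 0.22+1.60j], [(0.24-1.05j), (1.38-0.72j), (1.32+0.63j)]] + [[(0.88-1.62j), -0.97-2.49j, -2.42-0.68j], [1.11+0.41j, (1.5-0.84j), (0.22-1.6j)], [0.24+1.05j, 1.38+0.72j, (1.32-0.63j)]] + [[(-0.27+0j), (0.33+0j), -0.55-0.00j], [0.23-0.00j, (-0.28-0j), (0.47+0j)], [-0.19+0.00j, 0.23+0.00j, -0.39-0.00j]]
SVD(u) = [[-0.80, 0.51, -0.31],[0.31, 0.80, 0.51],[0.51, 0.31, -0.8]] @ diag([6.821145172810467, 3.860648564791544, 0.8279922648295125]) @ [[-0.04, 0.54, 0.84],  [0.73, 0.59, -0.34],  [0.69, -0.6, 0.41]]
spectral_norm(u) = 6.82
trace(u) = 6.45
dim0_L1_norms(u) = [4.22, 7.31, 8.55]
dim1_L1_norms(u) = [8.47, 6.08, 5.53]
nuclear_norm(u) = 11.51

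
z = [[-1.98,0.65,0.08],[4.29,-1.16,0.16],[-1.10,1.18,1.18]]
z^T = [[-1.98,4.29,-1.10], [0.65,-1.16,1.18], [0.08,0.16,1.18]]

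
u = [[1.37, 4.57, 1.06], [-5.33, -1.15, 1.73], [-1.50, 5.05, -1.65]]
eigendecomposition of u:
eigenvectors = [[(0.62+0j), (0.62-0j), (0.12+0j)], [(-0.09+0.54j), (-0.09-0.54j), -0.36+0.00j], [(0.3+0.47j), 0.30-0.47j, (0.93+0j)]]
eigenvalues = [(1.18+4.78j), (1.18-4.78j), (-3.79+0j)]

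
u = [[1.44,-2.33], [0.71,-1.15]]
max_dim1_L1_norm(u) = 3.77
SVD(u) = [[-0.9, -0.44], [-0.44, 0.9]] @ diag([3.0543574922095518, 0.0005565818684735573]) @ [[-0.53, 0.85], [-0.85, -0.53]]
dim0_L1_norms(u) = [2.15, 3.48]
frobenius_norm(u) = 3.05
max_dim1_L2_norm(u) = 2.74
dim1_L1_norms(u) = [3.77, 1.86]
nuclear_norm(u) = 3.05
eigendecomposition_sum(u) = [[1.42, -2.29],[0.70, -1.12]] + [[0.02, -0.04],[0.01, -0.03]]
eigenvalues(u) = [0.3, -0.01]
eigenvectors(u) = [[0.9, 0.85], [0.44, 0.53]]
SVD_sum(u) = [[1.44, -2.33],[0.71, -1.15]] + [[0.0, 0.0], [-0.00, -0.0]]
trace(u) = 0.29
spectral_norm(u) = 3.05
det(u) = -0.00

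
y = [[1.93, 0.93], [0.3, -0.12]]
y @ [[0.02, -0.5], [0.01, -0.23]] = [[0.05, -1.18], [0.00, -0.12]]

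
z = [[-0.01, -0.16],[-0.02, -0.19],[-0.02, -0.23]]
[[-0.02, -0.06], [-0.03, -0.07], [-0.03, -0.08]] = z @[[0.2, -0.70], [0.12, 0.43]]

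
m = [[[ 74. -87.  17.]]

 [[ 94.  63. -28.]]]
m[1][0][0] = 94.0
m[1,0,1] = 63.0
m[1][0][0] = 94.0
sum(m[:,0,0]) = 168.0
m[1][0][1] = 63.0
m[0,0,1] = -87.0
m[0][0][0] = 74.0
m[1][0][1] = 63.0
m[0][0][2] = 17.0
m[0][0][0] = 74.0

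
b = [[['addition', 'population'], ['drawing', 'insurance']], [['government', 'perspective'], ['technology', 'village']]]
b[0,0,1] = 'population'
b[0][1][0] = 'drawing'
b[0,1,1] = 'insurance'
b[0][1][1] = 'insurance'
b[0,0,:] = ['addition', 'population']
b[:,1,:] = [['drawing', 'insurance'], ['technology', 'village']]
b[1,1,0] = 'technology'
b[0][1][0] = 'drawing'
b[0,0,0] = 'addition'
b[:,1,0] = ['drawing', 'technology']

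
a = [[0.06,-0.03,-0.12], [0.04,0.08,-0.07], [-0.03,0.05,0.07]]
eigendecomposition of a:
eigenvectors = [[0.89+0.00j,(-0.36-0.49j),(-0.36+0.49j)],[-0.06+0.00j,-0.70+0.00j,-0.70-0.00j],[(0.44+0j),0.03+0.38j,0.03-0.38j]]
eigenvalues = [0j, (0.1+0.07j), (0.1-0.07j)]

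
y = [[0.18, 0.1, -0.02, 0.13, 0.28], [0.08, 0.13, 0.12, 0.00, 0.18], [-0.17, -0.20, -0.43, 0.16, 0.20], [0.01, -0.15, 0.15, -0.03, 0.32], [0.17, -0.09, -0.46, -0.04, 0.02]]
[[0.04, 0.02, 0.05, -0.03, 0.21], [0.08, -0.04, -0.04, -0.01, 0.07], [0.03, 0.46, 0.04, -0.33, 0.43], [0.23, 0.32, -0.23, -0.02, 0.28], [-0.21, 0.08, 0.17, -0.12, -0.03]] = y @[[-0.40, -0.56, 0.31, 0.65, -0.45], [-0.15, -0.79, 0.33, -0.34, -0.28], [0.36, -0.18, -0.37, 0.53, -0.06], [-0.04, -0.1, 0.45, 0.23, 0.66], [0.49, 0.73, -0.37, -0.48, 0.84]]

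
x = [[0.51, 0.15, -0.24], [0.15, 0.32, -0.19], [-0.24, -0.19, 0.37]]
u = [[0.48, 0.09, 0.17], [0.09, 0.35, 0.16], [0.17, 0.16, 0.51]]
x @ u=[[0.22, 0.06, -0.01], [0.07, 0.1, -0.02], [-0.07, -0.03, 0.12]]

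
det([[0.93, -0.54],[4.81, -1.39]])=1.305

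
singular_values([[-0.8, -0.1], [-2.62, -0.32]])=[2.76, 0.0]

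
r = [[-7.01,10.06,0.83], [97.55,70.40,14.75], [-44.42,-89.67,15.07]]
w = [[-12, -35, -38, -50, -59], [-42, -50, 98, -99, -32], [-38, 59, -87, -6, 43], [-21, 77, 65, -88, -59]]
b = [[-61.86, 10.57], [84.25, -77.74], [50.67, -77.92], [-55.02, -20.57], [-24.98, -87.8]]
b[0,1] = 10.57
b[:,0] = [-61.86, 84.25, 50.67, -55.02, -24.98]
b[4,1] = -87.8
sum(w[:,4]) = -107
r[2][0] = -44.42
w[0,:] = [-12, -35, -38, -50, -59]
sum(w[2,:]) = -29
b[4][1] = -87.8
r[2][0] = -44.42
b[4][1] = -87.8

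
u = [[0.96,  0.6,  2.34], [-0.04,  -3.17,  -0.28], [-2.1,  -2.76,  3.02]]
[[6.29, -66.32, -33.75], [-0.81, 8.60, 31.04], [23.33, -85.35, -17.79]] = u@ [[-4.46,0.15,1.47],[-0.09,-0.21,-8.68],[4.54,-28.35,-12.8]]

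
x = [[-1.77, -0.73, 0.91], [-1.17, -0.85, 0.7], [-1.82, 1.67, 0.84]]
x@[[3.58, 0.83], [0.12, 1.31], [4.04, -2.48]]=[[-2.75,-4.68], [-1.46,-3.82], [-2.92,-1.41]]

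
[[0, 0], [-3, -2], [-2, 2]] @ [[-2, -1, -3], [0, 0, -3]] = [[0, 0, 0], [6, 3, 15], [4, 2, 0]]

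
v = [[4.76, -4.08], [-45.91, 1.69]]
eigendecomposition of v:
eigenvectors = [[0.32,0.26], [-0.95,0.97]]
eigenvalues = [17.0, -10.55]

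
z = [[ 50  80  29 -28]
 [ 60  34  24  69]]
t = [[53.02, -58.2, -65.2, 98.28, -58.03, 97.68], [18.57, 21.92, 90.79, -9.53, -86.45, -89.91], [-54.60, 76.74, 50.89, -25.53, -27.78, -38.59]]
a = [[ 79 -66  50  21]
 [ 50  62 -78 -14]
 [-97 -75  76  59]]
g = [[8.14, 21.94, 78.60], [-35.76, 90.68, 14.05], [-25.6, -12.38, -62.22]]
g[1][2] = 14.05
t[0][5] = 97.68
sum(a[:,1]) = -79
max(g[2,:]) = -12.38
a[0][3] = 21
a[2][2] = 76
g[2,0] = -25.6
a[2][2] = 76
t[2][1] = 76.74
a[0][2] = 50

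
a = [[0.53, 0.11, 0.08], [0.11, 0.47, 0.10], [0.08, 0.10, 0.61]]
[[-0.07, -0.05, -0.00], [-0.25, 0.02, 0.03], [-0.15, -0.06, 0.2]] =a@[[-0.00, -0.1, -0.06], [-0.5, 0.08, 0.01], [-0.16, -0.1, 0.34]]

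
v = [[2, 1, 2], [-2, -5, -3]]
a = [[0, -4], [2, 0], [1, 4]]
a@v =[[8, 20, 12], [4, 2, 4], [-6, -19, -10]]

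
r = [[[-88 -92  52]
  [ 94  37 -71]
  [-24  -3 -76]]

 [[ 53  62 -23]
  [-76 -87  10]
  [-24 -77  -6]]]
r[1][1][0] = -76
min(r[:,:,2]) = -76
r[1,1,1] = -87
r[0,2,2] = -76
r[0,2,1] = -3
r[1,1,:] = [-76, -87, 10]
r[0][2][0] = -24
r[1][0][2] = -23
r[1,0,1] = 62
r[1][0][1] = 62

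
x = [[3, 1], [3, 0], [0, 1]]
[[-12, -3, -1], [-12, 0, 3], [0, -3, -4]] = x @ [[-4, 0, 1], [0, -3, -4]]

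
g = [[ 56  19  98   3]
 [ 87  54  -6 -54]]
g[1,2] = -6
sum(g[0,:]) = 176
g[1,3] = -54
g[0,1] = 19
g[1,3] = -54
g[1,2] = -6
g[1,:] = [87, 54, -6, -54]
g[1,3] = -54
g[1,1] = 54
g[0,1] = 19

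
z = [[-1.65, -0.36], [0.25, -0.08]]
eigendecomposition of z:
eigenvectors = [[-0.99, 0.23], [0.16, -0.97]]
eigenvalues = [-1.59, -0.14]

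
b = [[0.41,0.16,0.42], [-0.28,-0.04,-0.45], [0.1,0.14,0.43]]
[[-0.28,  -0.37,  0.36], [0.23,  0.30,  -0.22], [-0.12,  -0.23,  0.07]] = b @ [[-0.55, -0.46, 0.94],[0.11, -0.22, 0.18],[-0.18, -0.35, -0.12]]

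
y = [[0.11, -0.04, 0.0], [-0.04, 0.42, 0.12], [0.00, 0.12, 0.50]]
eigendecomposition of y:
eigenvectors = [[-0.99, 0.14, -0.05], [-0.14, -0.80, 0.59], [0.04, 0.59, 0.81]]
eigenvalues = [0.1, 0.34, 0.59]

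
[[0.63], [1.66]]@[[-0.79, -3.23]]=[[-0.50, -2.03], [-1.31, -5.36]]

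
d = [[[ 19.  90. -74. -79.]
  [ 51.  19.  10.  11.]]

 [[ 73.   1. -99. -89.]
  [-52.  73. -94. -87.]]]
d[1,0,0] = 73.0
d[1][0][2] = -99.0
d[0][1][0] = 51.0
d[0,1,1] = 19.0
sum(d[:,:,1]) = 183.0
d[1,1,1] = 73.0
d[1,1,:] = [-52.0, 73.0, -94.0, -87.0]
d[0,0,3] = -79.0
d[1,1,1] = 73.0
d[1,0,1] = 1.0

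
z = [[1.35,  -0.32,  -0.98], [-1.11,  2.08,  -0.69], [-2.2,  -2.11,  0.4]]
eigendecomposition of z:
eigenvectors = [[0.37+0.00j,(-0.46+0.23j),-0.46-0.23j], [(0.3+0j),(-0.26-0.37j),(-0.26+0.37j)], [0.88+0.00j,(0.73+0j),(0.73-0j)]]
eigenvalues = [(-1.25+0j), (2.54+0.35j), (2.54-0.35j)]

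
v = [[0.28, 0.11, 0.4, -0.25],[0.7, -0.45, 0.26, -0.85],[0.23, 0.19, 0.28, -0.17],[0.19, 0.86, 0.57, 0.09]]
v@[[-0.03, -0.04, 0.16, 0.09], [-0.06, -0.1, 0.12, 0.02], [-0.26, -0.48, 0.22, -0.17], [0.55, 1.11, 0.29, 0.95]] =[[-0.26, -0.49, 0.07, -0.28], [-0.53, -1.05, -0.13, -0.80], [-0.18, -0.35, 0.07, -0.18], [-0.16, -0.27, 0.29, 0.02]]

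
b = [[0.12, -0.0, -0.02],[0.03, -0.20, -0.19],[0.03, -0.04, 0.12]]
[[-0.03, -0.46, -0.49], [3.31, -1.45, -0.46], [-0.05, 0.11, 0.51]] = b @ [[-0.99, -3.34, -3.39], [-12.56, 3.88, -2.34], [-4.37, 3.04, 4.33]]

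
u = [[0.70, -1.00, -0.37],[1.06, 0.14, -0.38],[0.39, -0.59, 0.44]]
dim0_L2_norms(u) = [1.33, 1.17, 0.69]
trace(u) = 1.28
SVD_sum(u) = [[0.95, -0.69, -0.25],  [0.66, -0.48, -0.18],  [0.44, -0.32, -0.12]] + [[-0.14, -0.24, 0.13], [0.34, 0.59, -0.33], [-0.21, -0.37, 0.21]] + [[-0.12, -0.07, -0.25], [0.06, 0.03, 0.12], [0.17, 0.10, 0.35]]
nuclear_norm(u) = 3.02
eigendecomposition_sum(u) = [[0.37+0.45j, -0.48+0.17j, (-0.24-0.01j)], [(0.48-0.21j), (0.02+0.46j), -0.07+0.20j], [(0.32+0.09j), (-0.17+0.23j), (-0.11+0.07j)]] + [[0.37-0.45j, -0.48-0.17j, -0.24+0.01j], [(0.48+0.21j), 0.02-0.46j, -0.07-0.20j], [(0.32-0.09j), -0.17-0.23j, -0.11-0.07j]] + [[(-0.04-0j), (-0.04-0j), 0.10-0.00j], [(0.09+0j), (0.09+0j), -0.25+0.00j], [-0.25-0.00j, -0.25-0.00j, (0.67-0j)]]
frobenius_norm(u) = 1.90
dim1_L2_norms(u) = [1.28, 1.13, 0.83]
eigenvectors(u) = [[(0.69+0j), 0.69-0.00j, (0.14+0j)], [(0.17-0.59j), (0.17+0.59j), -0.35+0.00j], [(0.32-0.22j), 0.32+0.22j, 0.93+0.00j]]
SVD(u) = [[-0.77, 0.32, -0.55], [-0.53, -0.80, 0.27], [-0.35, 0.5, 0.79]] @ diag([1.5699199531344563, 0.9400881161329775, 0.5097898338098341]) @ [[-0.79,0.57,0.21], [-0.45,-0.78,0.43], [0.41,0.25,0.88]]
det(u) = 0.75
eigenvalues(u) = [(0.28+0.98j), (0.28-0.98j), (0.72+0j)]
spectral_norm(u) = 1.57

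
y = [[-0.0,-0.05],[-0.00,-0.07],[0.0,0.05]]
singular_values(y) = [0.1, -0.0]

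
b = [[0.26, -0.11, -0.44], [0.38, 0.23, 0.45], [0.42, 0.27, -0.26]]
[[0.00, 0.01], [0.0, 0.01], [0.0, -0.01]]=b @ [[-0.0, 0.05],[0.0, -0.08],[-0.00, 0.02]]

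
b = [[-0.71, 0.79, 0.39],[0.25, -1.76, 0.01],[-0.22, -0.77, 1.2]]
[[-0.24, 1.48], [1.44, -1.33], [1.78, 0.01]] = b @ [[-0.05, -1.4],[-0.82, 0.56],[0.95, 0.11]]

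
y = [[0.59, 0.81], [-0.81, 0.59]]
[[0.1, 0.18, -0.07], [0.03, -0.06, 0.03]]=y @[[0.03,  0.15,  -0.06], [0.10,  0.11,  -0.04]]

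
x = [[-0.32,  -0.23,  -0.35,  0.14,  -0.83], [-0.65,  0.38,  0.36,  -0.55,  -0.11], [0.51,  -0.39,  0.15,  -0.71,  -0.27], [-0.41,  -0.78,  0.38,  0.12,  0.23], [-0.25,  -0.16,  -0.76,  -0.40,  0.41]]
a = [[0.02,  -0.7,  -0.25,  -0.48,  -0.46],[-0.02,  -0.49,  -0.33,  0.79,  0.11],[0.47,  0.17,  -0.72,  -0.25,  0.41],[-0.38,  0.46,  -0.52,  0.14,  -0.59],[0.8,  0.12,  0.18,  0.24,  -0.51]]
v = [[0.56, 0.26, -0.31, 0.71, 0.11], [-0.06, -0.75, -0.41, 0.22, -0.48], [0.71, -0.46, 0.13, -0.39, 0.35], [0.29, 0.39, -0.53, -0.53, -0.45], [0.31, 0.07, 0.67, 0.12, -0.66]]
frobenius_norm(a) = 2.23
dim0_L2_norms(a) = [1.0, 0.99, 1.0, 1.0, 1.0]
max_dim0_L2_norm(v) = 1.01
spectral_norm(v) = 1.01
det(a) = 0.99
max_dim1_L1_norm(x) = 2.05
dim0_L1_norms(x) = [2.14, 1.94, 2.0, 1.92, 1.85]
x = v @ a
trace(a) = -1.56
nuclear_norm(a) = 4.99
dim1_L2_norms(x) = [0.99, 1.01, 1.01, 0.99, 1.0]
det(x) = -0.99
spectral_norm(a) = 1.00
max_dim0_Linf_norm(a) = 0.8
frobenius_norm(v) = 2.24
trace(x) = 0.74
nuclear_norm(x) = 5.00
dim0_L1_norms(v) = [1.93, 1.93, 2.05, 1.97, 2.05]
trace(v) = -1.25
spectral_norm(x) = 1.01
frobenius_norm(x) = 2.23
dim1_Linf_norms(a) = [0.7, 0.79, 0.72, 0.59, 0.8]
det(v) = -1.01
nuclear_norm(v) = 5.01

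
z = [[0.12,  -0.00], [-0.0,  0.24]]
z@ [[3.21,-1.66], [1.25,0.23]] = [[0.39, -0.2], [0.30, 0.06]]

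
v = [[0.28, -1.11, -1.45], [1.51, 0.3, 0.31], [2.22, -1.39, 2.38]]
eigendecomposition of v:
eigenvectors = [[0.66+0.00j, (0.66-0j), -0.50+0.00j],[(-0.01-0.46j), -0.01+0.46j, (-0.39+0j)],[-0.17-0.57j, (-0.17+0.57j), (0.77+0j)]]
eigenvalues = [(0.66+2.05j), (0.66-2.05j), (1.63+0j)]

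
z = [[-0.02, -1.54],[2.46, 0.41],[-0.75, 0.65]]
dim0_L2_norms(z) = [2.57, 1.72]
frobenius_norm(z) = 3.09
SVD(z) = [[-0.09, -0.90], [0.96, 0.03], [-0.25, 0.44]] @ diag([2.587677669756325, 1.6972401943874873]) @ [[0.99, 0.15], [-0.15, 0.99]]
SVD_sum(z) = [[-0.24, -0.04], [2.47, 0.36], [-0.64, -0.09]] + [[0.22,-1.50], [-0.01,0.05], [-0.11,0.74]]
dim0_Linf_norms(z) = [2.46, 1.54]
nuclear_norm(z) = 4.28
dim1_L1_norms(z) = [1.56, 2.87, 1.4]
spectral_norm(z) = 2.59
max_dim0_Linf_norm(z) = 2.46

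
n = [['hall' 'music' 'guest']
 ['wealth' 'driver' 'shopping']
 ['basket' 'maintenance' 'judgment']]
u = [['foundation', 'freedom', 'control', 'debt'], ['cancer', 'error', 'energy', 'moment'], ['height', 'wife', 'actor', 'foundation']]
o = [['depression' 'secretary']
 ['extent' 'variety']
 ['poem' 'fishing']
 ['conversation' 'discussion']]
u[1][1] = 'error'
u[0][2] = 'control'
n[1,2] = 'shopping'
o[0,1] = 'secretary'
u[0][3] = 'debt'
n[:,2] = ['guest', 'shopping', 'judgment']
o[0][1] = 'secretary'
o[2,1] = 'fishing'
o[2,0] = 'poem'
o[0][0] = 'depression'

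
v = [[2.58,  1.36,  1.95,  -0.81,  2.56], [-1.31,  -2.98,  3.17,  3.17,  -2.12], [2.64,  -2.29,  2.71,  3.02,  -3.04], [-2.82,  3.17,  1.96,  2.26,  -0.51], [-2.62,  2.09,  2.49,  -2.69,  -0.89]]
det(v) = -1611.515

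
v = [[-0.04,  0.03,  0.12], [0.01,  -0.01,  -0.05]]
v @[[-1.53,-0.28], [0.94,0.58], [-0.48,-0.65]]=[[0.03, -0.05], [-0.0, 0.02]]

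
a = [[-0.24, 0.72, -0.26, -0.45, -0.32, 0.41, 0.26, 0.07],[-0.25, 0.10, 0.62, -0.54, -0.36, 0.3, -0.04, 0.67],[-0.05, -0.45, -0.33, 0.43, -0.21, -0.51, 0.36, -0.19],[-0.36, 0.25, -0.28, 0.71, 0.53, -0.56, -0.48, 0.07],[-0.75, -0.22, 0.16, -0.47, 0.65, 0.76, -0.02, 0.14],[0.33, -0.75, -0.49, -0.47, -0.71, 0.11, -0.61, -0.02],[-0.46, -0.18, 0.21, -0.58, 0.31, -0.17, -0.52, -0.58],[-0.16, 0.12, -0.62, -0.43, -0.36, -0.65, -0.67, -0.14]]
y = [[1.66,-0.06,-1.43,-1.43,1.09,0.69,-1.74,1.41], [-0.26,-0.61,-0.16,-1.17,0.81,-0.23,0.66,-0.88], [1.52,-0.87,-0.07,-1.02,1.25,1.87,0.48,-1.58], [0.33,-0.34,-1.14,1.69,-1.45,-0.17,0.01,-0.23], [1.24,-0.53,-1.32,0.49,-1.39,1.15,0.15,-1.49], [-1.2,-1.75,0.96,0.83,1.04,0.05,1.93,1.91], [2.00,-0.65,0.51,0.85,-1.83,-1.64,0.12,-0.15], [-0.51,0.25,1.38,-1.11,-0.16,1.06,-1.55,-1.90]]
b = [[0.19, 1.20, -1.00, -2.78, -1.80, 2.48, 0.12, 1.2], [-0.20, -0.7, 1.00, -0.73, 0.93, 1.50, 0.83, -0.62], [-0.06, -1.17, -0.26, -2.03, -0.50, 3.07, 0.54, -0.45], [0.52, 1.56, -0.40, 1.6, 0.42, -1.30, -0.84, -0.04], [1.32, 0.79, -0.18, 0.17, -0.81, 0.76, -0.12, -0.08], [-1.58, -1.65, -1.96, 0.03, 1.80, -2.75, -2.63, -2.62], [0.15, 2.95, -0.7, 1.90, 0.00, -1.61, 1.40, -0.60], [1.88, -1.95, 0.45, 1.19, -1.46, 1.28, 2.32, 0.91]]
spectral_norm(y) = 5.04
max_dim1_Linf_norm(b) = 3.07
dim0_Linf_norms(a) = [0.75, 0.75, 0.62, 0.71, 0.71, 0.76, 0.67, 0.67]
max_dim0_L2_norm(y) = 3.85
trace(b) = -0.42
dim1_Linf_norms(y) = [1.74, 1.17, 1.87, 1.69, 1.49, 1.93, 2.0, 1.9]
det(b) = 205.29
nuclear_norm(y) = 22.24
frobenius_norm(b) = 11.18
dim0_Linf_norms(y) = [2.0, 1.75, 1.43, 1.69, 1.83, 1.87, 1.93, 1.91]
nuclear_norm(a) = 8.73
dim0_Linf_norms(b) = [1.88, 2.95, 1.96, 2.78, 1.8, 3.07, 2.63, 2.62]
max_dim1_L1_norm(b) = 15.02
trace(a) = 0.34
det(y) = 509.90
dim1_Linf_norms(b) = [2.78, 1.5, 3.07, 1.6, 1.32, 2.75, 2.95, 2.32]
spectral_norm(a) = 1.92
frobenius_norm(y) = 9.04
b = y @ a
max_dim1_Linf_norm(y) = 2.0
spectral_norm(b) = 7.78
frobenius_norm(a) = 3.47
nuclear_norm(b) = 24.70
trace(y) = -0.45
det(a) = 0.39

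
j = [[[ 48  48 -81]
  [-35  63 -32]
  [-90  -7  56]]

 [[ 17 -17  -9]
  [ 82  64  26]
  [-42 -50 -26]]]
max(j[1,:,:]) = 82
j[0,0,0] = 48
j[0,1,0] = -35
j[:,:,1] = [[48, 63, -7], [-17, 64, -50]]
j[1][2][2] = -26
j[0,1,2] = -32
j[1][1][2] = 26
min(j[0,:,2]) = -81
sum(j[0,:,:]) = -30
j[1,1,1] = 64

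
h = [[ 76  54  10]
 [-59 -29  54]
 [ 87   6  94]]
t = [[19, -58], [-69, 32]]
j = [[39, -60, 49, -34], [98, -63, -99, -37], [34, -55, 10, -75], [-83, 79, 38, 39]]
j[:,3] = [-34, -37, -75, 39]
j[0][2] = 49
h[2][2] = 94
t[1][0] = -69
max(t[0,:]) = 19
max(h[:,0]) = 87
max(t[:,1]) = 32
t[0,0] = 19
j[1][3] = -37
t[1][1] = 32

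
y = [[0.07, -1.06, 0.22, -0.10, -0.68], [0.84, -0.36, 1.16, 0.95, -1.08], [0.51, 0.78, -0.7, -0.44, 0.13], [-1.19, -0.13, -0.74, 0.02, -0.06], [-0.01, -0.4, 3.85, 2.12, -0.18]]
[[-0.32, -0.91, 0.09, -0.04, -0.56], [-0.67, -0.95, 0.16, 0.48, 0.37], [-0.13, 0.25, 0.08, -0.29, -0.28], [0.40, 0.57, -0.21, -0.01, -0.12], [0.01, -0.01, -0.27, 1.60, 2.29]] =y@ [[-0.35, -0.70, 0.29, -0.22, -0.10], [0.03, 0.82, -0.16, 0.2, 0.27], [-0.01, 0.20, -0.16, 0.35, 0.26], [0.06, -0.21, 0.14, 0.14, 0.69], [0.38, 0.09, 0.08, -0.18, 0.38]]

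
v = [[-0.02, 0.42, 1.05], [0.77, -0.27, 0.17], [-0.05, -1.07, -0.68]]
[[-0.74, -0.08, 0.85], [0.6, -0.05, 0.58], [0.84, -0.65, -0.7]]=v @ [[0.71,0.32,0.63], [-0.51,0.85,0.14], [-0.49,-0.41,0.77]]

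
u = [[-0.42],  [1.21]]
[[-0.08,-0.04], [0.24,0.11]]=u@[[0.2, 0.09]]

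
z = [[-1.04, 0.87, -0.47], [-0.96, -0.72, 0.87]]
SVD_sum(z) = [[0.17, 0.22, -0.23], [-0.66, -0.88, 0.93]] + [[-1.21, 0.65, -0.24], [-0.30, 0.16, -0.06]]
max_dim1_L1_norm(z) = 2.55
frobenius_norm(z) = 2.06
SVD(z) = [[-0.24, 0.97], [0.97, 0.24]] @ diag([1.4853204173546541, 1.4318251491678013]) @ [[-0.46, -0.61, 0.65], [-0.87, 0.47, -0.17]]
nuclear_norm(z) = 2.92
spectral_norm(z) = 1.49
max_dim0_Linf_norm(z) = 1.04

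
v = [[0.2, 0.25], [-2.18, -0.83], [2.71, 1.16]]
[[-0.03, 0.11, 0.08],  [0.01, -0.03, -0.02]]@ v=[[-0.03, -0.01],  [0.01, 0.00]]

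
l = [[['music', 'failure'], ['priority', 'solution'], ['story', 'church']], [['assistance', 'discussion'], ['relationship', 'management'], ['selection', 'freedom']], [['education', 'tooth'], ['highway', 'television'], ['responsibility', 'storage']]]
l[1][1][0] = 'relationship'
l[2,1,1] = 'television'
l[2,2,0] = 'responsibility'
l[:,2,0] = ['story', 'selection', 'responsibility']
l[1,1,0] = 'relationship'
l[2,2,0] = 'responsibility'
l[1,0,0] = 'assistance'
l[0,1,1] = 'solution'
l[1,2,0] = 'selection'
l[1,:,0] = ['assistance', 'relationship', 'selection']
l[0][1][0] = 'priority'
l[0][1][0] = 'priority'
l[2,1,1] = 'television'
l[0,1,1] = 'solution'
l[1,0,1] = 'discussion'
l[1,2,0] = 'selection'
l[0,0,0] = 'music'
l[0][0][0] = 'music'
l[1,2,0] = 'selection'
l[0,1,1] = 'solution'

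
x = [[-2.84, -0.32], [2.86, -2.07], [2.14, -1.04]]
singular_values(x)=[4.87, 1.61]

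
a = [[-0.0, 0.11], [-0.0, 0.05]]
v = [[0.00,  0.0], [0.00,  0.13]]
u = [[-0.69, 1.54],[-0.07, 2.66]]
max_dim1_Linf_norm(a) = 0.11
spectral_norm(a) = 0.12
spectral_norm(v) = 0.13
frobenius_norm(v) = 0.13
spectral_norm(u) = 3.10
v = u @ a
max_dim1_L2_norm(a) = 0.11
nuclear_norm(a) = 0.12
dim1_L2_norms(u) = [1.69, 2.66]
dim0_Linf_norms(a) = [0.0, 0.11]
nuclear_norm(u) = 3.66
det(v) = 0.00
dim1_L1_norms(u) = [2.23, 2.73]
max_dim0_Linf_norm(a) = 0.11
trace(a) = 0.05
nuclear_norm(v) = 0.13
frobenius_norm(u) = 3.15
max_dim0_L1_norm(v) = 0.13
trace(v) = 0.13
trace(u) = 1.97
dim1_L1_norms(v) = [0.0, 0.13]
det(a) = 0.00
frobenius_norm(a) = 0.12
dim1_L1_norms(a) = [0.11, 0.05]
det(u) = -1.73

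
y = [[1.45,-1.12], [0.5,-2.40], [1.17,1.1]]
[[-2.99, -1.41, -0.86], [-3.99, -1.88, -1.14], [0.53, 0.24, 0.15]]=y @ [[-0.93, -0.44, -0.27], [1.47, 0.69, 0.42]]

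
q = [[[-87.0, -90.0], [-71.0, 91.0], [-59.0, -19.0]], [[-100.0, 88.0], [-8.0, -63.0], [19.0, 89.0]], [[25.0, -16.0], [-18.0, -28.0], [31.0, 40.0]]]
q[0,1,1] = 91.0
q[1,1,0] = -8.0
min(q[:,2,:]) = -59.0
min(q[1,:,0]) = -100.0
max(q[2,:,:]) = 40.0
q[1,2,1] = 89.0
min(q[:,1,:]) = -71.0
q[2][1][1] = -28.0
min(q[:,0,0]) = -100.0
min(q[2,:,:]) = -28.0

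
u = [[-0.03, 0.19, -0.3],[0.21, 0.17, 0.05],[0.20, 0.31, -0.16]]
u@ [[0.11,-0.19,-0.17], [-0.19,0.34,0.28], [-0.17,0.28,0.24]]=[[0.01, -0.01, -0.01],  [-0.02, 0.03, 0.02],  [-0.01, 0.02, 0.01]]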